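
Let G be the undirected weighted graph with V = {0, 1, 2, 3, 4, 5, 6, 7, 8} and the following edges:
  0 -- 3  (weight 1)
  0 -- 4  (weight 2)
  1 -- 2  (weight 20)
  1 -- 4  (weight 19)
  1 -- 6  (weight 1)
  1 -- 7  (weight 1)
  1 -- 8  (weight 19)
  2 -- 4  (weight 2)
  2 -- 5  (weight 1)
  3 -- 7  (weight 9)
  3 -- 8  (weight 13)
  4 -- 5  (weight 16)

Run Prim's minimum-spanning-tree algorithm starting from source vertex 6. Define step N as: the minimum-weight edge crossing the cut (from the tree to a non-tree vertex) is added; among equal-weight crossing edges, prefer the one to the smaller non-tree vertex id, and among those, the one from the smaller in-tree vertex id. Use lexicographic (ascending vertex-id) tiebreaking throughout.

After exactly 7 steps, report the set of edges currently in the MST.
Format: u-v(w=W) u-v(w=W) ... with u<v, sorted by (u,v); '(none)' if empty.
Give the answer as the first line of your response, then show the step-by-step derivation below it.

0-3(w=1) 0-4(w=2) 1-6(w=1) 1-7(w=1) 2-4(w=2) 2-5(w=1) 3-7(w=9)

step 1: add edge 1-6 (w=1); MST = {1-6(w=1)}
step 2: add edge 1-7 (w=1); MST = {1-6(w=1) 1-7(w=1)}
step 3: add edge 3-7 (w=9); MST = {1-6(w=1) 1-7(w=1) 3-7(w=9)}
step 4: add edge 0-3 (w=1); MST = {0-3(w=1) 1-6(w=1) 1-7(w=1) 3-7(w=9)}
step 5: add edge 0-4 (w=2); MST = {0-3(w=1) 0-4(w=2) 1-6(w=1) 1-7(w=1) 3-7(w=9)}
step 6: add edge 2-4 (w=2); MST = {0-3(w=1) 0-4(w=2) 1-6(w=1) 1-7(w=1) 2-4(w=2) 3-7(w=9)}
step 7: add edge 2-5 (w=1); MST = {0-3(w=1) 0-4(w=2) 1-6(w=1) 1-7(w=1) 2-4(w=2) 2-5(w=1) 3-7(w=9)}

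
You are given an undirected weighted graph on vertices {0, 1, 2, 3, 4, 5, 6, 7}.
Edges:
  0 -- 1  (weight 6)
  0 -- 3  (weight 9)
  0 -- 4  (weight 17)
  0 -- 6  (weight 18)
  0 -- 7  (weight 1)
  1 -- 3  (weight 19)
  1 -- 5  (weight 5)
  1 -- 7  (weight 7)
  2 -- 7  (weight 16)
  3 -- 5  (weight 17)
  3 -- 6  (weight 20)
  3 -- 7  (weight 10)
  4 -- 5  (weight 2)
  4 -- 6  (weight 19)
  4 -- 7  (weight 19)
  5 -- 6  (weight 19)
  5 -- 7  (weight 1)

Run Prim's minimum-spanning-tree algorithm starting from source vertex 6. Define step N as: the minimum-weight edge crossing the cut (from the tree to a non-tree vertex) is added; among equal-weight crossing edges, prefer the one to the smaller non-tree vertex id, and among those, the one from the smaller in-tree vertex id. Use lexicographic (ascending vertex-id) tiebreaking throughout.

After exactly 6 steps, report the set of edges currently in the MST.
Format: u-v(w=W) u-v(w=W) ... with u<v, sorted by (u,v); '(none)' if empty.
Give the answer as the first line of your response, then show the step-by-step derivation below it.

0-3(w=9) 0-6(w=18) 0-7(w=1) 1-5(w=5) 4-5(w=2) 5-7(w=1)

step 1: add edge 0-6 (w=18); MST = {0-6(w=18)}
step 2: add edge 0-7 (w=1); MST = {0-6(w=18) 0-7(w=1)}
step 3: add edge 5-7 (w=1); MST = {0-6(w=18) 0-7(w=1) 5-7(w=1)}
step 4: add edge 4-5 (w=2); MST = {0-6(w=18) 0-7(w=1) 4-5(w=2) 5-7(w=1)}
step 5: add edge 1-5 (w=5); MST = {0-6(w=18) 0-7(w=1) 1-5(w=5) 4-5(w=2) 5-7(w=1)}
step 6: add edge 0-3 (w=9); MST = {0-3(w=9) 0-6(w=18) 0-7(w=1) 1-5(w=5) 4-5(w=2) 5-7(w=1)}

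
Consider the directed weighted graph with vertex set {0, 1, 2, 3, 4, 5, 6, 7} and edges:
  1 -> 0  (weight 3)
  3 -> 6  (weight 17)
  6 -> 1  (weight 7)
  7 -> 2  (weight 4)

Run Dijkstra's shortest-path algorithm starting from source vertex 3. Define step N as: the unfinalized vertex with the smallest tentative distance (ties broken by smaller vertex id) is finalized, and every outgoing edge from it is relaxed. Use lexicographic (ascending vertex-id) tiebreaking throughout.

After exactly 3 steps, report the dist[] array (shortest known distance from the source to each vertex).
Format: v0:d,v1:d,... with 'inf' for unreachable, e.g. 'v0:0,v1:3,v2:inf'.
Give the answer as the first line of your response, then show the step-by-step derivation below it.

v0:27,v1:24,v2:inf,v3:0,v4:inf,v5:inf,v6:17,v7:inf

step 1: dist = v0:inf,v1:inf,v2:inf,v3:0,v4:inf,v5:inf,v6:17,v7:inf
step 2: dist = v0:inf,v1:24,v2:inf,v3:0,v4:inf,v5:inf,v6:17,v7:inf
step 3: dist = v0:27,v1:24,v2:inf,v3:0,v4:inf,v5:inf,v6:17,v7:inf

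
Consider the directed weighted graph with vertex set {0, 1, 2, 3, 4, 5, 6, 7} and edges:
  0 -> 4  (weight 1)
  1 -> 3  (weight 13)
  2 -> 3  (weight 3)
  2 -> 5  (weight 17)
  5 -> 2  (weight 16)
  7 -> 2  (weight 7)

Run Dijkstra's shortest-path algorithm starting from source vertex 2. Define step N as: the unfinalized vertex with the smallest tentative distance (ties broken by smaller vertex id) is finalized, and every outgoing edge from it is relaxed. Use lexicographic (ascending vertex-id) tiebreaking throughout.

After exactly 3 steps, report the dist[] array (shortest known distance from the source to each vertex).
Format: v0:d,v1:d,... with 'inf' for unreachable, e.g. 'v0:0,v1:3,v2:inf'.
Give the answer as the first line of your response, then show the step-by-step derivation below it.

v0:inf,v1:inf,v2:0,v3:3,v4:inf,v5:17,v6:inf,v7:inf

step 1: dist = v0:inf,v1:inf,v2:0,v3:3,v4:inf,v5:17,v6:inf,v7:inf
step 2: dist = v0:inf,v1:inf,v2:0,v3:3,v4:inf,v5:17,v6:inf,v7:inf
step 3: dist = v0:inf,v1:inf,v2:0,v3:3,v4:inf,v5:17,v6:inf,v7:inf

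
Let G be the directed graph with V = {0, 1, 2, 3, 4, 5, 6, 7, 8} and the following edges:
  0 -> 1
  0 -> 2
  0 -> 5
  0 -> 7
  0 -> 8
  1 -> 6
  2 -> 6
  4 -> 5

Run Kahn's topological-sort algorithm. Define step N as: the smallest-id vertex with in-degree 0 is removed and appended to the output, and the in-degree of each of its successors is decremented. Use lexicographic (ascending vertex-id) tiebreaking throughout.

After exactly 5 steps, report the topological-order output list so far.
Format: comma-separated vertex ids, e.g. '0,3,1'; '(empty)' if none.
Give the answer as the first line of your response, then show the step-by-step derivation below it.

0,1,2,3,4

step 1: output 0; order=[0]; indeg=(0,0,0,0,0,1,2,0,0)
step 2: output 1; order=[0,1]; indeg=(0,0,0,0,0,1,1,0,0)
step 3: output 2; order=[0,1,2]; indeg=(0,0,0,0,0,1,0,0,0)
step 4: output 3; order=[0,1,2,3]; indeg=(0,0,0,0,0,1,0,0,0)
step 5: output 4; order=[0,1,2,3,4]; indeg=(0,0,0,0,0,0,0,0,0)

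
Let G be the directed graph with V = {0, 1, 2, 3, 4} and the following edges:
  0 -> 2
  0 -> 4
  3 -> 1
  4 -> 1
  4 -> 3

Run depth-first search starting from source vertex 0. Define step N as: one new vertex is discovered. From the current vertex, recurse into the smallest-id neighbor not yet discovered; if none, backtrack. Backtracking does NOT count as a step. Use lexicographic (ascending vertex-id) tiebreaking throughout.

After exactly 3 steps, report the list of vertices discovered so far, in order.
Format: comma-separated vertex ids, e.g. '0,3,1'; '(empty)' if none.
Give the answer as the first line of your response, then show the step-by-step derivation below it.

0,2,4

step 1: discover 0; path=0; order=0
step 2: discover 2; path=0>2; order=0,2
step 3: discover 4; path=0>4; order=0,2,4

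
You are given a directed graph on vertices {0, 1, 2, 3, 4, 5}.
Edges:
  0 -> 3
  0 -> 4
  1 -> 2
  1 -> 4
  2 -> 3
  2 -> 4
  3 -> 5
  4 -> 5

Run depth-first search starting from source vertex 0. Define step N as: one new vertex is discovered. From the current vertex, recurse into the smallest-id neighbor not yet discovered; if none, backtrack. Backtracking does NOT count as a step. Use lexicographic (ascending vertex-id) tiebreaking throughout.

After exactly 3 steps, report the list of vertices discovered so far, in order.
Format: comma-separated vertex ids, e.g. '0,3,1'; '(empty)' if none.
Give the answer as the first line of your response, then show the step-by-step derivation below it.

0,3,5

step 1: discover 0; path=0; order=0
step 2: discover 3; path=0>3; order=0,3
step 3: discover 5; path=0>3>5; order=0,3,5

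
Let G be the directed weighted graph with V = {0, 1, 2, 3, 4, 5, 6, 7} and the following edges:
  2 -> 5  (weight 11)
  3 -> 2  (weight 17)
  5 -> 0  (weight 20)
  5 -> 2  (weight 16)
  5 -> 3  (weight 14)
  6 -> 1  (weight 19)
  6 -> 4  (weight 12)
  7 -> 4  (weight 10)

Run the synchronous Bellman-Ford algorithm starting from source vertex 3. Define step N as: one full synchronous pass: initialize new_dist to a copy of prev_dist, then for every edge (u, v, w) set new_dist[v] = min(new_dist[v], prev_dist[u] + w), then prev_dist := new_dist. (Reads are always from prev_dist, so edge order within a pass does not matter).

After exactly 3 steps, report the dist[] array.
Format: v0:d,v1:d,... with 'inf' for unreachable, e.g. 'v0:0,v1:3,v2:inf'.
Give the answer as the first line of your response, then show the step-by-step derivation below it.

v0:48,v1:inf,v2:17,v3:0,v4:inf,v5:28,v6:inf,v7:inf

step 1: dist = v0:inf,v1:inf,v2:17,v3:0,v4:inf,v5:inf,v6:inf,v7:inf
step 2: dist = v0:inf,v1:inf,v2:17,v3:0,v4:inf,v5:28,v6:inf,v7:inf
step 3: dist = v0:48,v1:inf,v2:17,v3:0,v4:inf,v5:28,v6:inf,v7:inf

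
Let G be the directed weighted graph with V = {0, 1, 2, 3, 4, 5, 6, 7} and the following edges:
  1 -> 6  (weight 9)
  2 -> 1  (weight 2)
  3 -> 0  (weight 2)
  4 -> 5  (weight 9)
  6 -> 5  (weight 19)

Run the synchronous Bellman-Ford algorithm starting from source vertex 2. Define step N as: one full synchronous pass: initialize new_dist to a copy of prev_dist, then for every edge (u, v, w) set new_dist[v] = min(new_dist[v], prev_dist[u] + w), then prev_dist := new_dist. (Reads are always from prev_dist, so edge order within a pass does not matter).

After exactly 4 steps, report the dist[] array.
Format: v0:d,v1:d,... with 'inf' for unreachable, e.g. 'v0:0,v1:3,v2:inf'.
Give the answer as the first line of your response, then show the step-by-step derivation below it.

v0:inf,v1:2,v2:0,v3:inf,v4:inf,v5:30,v6:11,v7:inf

step 1: dist = v0:inf,v1:2,v2:0,v3:inf,v4:inf,v5:inf,v6:inf,v7:inf
step 2: dist = v0:inf,v1:2,v2:0,v3:inf,v4:inf,v5:inf,v6:11,v7:inf
step 3: dist = v0:inf,v1:2,v2:0,v3:inf,v4:inf,v5:30,v6:11,v7:inf
step 4: dist = v0:inf,v1:2,v2:0,v3:inf,v4:inf,v5:30,v6:11,v7:inf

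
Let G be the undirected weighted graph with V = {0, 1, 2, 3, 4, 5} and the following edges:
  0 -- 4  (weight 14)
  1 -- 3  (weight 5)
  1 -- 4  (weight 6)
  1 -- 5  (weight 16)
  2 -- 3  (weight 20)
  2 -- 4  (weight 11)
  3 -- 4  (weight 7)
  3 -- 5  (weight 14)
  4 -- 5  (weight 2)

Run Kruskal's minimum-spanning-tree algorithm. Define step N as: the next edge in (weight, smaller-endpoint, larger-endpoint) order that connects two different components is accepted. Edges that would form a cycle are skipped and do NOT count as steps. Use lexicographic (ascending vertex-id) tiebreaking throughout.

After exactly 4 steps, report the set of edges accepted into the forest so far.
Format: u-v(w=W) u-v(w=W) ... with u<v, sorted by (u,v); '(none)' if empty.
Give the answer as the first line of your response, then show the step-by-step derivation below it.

1-3(w=5) 1-4(w=6) 2-4(w=11) 4-5(w=2)

step 1: add edge 4-5 (w=2); MST = {4-5(w=2)}
step 2: add edge 1-3 (w=5); MST = {1-3(w=5) 4-5(w=2)}
step 3: add edge 1-4 (w=6); MST = {1-3(w=5) 1-4(w=6) 4-5(w=2)}
step 4: add edge 2-4 (w=11); MST = {1-3(w=5) 1-4(w=6) 2-4(w=11) 4-5(w=2)}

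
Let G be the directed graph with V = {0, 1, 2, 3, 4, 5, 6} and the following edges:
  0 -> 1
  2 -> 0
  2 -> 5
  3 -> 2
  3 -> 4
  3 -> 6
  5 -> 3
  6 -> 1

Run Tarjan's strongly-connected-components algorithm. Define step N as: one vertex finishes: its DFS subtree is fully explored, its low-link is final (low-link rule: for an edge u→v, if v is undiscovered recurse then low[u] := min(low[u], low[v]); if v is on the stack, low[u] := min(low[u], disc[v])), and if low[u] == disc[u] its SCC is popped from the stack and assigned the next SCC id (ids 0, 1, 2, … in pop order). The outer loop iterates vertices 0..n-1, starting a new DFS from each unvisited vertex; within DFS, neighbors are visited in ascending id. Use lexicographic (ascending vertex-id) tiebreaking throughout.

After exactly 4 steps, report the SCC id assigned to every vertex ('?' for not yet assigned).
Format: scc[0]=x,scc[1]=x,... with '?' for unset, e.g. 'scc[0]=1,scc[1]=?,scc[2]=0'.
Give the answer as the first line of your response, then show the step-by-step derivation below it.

scc[0]=1,scc[1]=0,scc[2]=?,scc[3]=?,scc[4]=2,scc[5]=?,scc[6]=3

step 1: low=(low[0]=0,low[1]=1,low[2]=?,low[3]=?,low[4]=?,low[5]=?,low[6]=?); scc=(scc[0]=?,scc[1]=0,scc[2]=?,scc[3]=?,scc[4]=?,scc[5]=?,scc[6]=?)
step 2: low=(low[0]=0,low[1]=1,low[2]=?,low[3]=?,low[4]=?,low[5]=?,low[6]=?); scc=(scc[0]=1,scc[1]=0,scc[2]=?,scc[3]=?,scc[4]=?,scc[5]=?,scc[6]=?)
step 3: low=(low[0]=0,low[1]=1,low[2]=2,low[3]=2,low[4]=5,low[5]=3,low[6]=?); scc=(scc[0]=1,scc[1]=0,scc[2]=?,scc[3]=?,scc[4]=2,scc[5]=?,scc[6]=?)
step 4: low=(low[0]=0,low[1]=1,low[2]=2,low[3]=2,low[4]=5,low[5]=3,low[6]=6); scc=(scc[0]=1,scc[1]=0,scc[2]=?,scc[3]=?,scc[4]=2,scc[5]=?,scc[6]=3)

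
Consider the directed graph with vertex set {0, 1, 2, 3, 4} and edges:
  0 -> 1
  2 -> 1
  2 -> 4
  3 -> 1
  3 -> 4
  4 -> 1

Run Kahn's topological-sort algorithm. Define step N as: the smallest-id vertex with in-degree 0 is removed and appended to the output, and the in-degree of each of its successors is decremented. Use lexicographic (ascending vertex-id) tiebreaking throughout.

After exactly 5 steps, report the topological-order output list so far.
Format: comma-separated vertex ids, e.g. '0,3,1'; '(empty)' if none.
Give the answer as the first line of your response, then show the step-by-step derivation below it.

0,2,3,4,1

step 1: output 0; order=[0]; indeg=(0,3,0,0,2)
step 2: output 2; order=[0,2]; indeg=(0,2,0,0,1)
step 3: output 3; order=[0,2,3]; indeg=(0,1,0,0,0)
step 4: output 4; order=[0,2,3,4]; indeg=(0,0,0,0,0)
step 5: output 1; order=[0,2,3,4,1]; indeg=(0,0,0,0,0)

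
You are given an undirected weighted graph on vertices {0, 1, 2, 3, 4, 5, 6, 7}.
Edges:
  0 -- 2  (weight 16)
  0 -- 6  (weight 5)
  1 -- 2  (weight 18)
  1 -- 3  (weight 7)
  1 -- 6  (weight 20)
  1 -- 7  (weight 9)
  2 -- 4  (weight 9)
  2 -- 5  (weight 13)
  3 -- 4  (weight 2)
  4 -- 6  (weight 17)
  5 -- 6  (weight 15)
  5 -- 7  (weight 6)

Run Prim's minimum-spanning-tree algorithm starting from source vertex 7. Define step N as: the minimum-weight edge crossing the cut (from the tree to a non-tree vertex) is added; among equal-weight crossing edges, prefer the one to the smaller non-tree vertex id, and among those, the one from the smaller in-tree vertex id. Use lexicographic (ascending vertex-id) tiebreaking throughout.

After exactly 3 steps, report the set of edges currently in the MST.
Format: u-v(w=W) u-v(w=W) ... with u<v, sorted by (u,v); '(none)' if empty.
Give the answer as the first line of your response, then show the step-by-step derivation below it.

1-3(w=7) 1-7(w=9) 5-7(w=6)

step 1: add edge 5-7 (w=6); MST = {5-7(w=6)}
step 2: add edge 1-7 (w=9); MST = {1-7(w=9) 5-7(w=6)}
step 3: add edge 1-3 (w=7); MST = {1-3(w=7) 1-7(w=9) 5-7(w=6)}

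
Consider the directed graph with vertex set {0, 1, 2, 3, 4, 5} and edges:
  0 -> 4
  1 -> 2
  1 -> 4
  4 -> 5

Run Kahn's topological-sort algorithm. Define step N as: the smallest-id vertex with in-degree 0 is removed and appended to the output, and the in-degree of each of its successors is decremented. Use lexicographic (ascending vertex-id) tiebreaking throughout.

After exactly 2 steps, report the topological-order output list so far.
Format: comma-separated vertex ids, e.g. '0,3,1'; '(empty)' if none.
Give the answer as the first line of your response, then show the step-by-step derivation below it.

0,1

step 1: output 0; order=[0]; indeg=(0,0,1,0,1,1)
step 2: output 1; order=[0,1]; indeg=(0,0,0,0,0,1)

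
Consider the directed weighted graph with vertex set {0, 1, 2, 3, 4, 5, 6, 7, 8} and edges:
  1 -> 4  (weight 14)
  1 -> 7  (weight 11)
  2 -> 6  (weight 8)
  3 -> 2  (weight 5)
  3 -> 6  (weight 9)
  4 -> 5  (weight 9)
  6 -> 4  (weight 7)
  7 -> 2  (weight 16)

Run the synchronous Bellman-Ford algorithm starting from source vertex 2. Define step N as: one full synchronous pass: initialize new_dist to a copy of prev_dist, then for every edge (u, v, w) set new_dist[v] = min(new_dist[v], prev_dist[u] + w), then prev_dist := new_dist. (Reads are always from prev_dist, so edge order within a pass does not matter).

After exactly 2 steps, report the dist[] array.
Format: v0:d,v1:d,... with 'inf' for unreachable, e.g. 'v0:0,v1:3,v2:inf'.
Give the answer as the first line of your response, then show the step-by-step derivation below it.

v0:inf,v1:inf,v2:0,v3:inf,v4:15,v5:inf,v6:8,v7:inf,v8:inf

step 1: dist = v0:inf,v1:inf,v2:0,v3:inf,v4:inf,v5:inf,v6:8,v7:inf,v8:inf
step 2: dist = v0:inf,v1:inf,v2:0,v3:inf,v4:15,v5:inf,v6:8,v7:inf,v8:inf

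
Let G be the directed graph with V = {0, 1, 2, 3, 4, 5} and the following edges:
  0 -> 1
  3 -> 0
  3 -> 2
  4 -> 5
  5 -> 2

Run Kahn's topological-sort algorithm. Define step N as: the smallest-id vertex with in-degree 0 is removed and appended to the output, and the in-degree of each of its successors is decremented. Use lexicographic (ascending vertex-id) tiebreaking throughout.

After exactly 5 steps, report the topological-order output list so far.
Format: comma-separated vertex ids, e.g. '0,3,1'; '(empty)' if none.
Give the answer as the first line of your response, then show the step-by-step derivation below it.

3,0,1,4,5

step 1: output 3; order=[3]; indeg=(0,1,1,0,0,1)
step 2: output 0; order=[3,0]; indeg=(0,0,1,0,0,1)
step 3: output 1; order=[3,0,1]; indeg=(0,0,1,0,0,1)
step 4: output 4; order=[3,0,1,4]; indeg=(0,0,1,0,0,0)
step 5: output 5; order=[3,0,1,4,5]; indeg=(0,0,0,0,0,0)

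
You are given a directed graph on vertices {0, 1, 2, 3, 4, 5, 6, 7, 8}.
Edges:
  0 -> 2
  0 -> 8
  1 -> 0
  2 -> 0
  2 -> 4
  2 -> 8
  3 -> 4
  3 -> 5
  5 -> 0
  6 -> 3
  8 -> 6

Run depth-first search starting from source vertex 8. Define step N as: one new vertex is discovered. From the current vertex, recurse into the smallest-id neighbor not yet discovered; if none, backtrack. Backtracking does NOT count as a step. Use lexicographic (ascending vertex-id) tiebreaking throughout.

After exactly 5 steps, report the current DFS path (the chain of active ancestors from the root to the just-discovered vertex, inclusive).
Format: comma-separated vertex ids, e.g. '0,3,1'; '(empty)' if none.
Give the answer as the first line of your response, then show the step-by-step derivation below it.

8,6,3,5

step 1: discover 8; path=8; order=8
step 2: discover 6; path=8>6; order=8,6
step 3: discover 3; path=8>6>3; order=8,6,3
step 4: discover 4; path=8>6>3>4; order=8,6,3,4
step 5: discover 5; path=8>6>3>5; order=8,6,3,4,5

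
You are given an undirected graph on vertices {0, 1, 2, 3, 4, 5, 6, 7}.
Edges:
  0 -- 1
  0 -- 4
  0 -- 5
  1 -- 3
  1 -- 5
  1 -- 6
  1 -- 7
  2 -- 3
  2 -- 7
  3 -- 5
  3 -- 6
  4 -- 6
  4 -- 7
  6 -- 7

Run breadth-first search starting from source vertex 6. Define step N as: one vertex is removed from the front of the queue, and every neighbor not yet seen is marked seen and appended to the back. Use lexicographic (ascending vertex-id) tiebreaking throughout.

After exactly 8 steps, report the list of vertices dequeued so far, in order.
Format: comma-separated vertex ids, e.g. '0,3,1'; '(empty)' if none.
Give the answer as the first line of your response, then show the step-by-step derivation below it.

6,1,3,4,7,0,5,2

step 1: dequeue 6; queue=[1,3,4,7]; order=6
step 2: dequeue 1; queue=[3,4,7,0,5]; order=6,1
step 3: dequeue 3; queue=[4,7,0,5,2]; order=6,1,3
step 4: dequeue 4; queue=[7,0,5,2]; order=6,1,3,4
step 5: dequeue 7; queue=[0,5,2]; order=6,1,3,4,7
step 6: dequeue 0; queue=[5,2]; order=6,1,3,4,7,0
step 7: dequeue 5; queue=[2]; order=6,1,3,4,7,0,5
step 8: dequeue 2; queue=[(empty)]; order=6,1,3,4,7,0,5,2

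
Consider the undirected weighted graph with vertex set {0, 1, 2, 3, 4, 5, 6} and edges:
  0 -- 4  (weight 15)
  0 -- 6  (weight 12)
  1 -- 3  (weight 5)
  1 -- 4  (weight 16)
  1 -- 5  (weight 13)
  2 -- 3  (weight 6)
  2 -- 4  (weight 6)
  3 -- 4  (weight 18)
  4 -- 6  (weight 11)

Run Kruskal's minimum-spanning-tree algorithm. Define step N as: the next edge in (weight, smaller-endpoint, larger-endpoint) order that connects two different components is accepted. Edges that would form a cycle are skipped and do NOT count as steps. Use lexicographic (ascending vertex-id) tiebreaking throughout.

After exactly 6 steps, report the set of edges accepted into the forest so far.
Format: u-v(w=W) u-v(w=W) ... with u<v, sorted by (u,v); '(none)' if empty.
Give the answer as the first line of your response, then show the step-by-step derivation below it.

0-6(w=12) 1-3(w=5) 1-5(w=13) 2-3(w=6) 2-4(w=6) 4-6(w=11)

step 1: add edge 1-3 (w=5); MST = {1-3(w=5)}
step 2: add edge 2-3 (w=6); MST = {1-3(w=5) 2-3(w=6)}
step 3: add edge 2-4 (w=6); MST = {1-3(w=5) 2-3(w=6) 2-4(w=6)}
step 4: add edge 4-6 (w=11); MST = {1-3(w=5) 2-3(w=6) 2-4(w=6) 4-6(w=11)}
step 5: add edge 0-6 (w=12); MST = {0-6(w=12) 1-3(w=5) 2-3(w=6) 2-4(w=6) 4-6(w=11)}
step 6: add edge 1-5 (w=13); MST = {0-6(w=12) 1-3(w=5) 1-5(w=13) 2-3(w=6) 2-4(w=6) 4-6(w=11)}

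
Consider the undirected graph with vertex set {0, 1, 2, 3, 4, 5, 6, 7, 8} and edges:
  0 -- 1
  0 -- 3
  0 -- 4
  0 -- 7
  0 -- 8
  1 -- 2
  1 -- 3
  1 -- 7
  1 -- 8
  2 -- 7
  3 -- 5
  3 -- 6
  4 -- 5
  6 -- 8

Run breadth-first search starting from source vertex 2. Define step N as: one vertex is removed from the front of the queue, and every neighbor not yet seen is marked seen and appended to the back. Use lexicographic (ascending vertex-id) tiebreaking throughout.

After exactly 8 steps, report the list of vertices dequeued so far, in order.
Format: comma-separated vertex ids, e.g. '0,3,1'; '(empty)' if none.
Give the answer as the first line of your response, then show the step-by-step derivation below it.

2,1,7,0,3,8,4,5

step 1: dequeue 2; queue=[1,7]; order=2
step 2: dequeue 1; queue=[7,0,3,8]; order=2,1
step 3: dequeue 7; queue=[0,3,8]; order=2,1,7
step 4: dequeue 0; queue=[3,8,4]; order=2,1,7,0
step 5: dequeue 3; queue=[8,4,5,6]; order=2,1,7,0,3
step 6: dequeue 8; queue=[4,5,6]; order=2,1,7,0,3,8
step 7: dequeue 4; queue=[5,6]; order=2,1,7,0,3,8,4
step 8: dequeue 5; queue=[6]; order=2,1,7,0,3,8,4,5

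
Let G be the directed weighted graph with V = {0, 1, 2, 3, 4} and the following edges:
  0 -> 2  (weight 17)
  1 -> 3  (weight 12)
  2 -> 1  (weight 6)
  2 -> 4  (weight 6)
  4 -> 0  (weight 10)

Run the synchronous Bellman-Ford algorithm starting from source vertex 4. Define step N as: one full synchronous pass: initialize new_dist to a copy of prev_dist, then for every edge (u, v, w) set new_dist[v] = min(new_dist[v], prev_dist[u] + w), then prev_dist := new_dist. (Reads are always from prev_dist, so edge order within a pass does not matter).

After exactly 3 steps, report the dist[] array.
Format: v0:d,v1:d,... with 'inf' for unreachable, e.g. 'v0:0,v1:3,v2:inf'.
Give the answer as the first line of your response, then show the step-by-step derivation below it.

v0:10,v1:33,v2:27,v3:inf,v4:0

step 1: dist = v0:10,v1:inf,v2:inf,v3:inf,v4:0
step 2: dist = v0:10,v1:inf,v2:27,v3:inf,v4:0
step 3: dist = v0:10,v1:33,v2:27,v3:inf,v4:0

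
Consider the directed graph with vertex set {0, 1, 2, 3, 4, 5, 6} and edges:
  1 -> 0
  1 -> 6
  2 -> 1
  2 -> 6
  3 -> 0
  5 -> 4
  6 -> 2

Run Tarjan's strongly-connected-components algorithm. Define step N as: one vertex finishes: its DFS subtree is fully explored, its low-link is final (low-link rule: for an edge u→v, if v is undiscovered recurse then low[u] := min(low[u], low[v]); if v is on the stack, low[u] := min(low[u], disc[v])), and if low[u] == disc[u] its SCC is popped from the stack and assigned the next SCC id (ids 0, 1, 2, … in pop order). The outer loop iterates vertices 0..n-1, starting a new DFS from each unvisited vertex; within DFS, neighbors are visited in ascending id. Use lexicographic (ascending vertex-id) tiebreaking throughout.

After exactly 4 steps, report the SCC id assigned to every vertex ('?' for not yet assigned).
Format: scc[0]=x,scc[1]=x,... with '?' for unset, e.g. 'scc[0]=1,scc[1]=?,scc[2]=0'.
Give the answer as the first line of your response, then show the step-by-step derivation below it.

scc[0]=0,scc[1]=1,scc[2]=1,scc[3]=?,scc[4]=?,scc[5]=?,scc[6]=1

step 1: low=(low[0]=0,low[1]=?,low[2]=?,low[3]=?,low[4]=?,low[5]=?,low[6]=?); scc=(scc[0]=0,scc[1]=?,scc[2]=?,scc[3]=?,scc[4]=?,scc[5]=?,scc[6]=?)
step 2: low=(low[0]=0,low[1]=1,low[2]=1,low[3]=?,low[4]=?,low[5]=?,low[6]=2); scc=(scc[0]=0,scc[1]=?,scc[2]=?,scc[3]=?,scc[4]=?,scc[5]=?,scc[6]=?)
step 3: low=(low[0]=0,low[1]=1,low[2]=1,low[3]=?,low[4]=?,low[5]=?,low[6]=1); scc=(scc[0]=0,scc[1]=?,scc[2]=?,scc[3]=?,scc[4]=?,scc[5]=?,scc[6]=?)
step 4: low=(low[0]=0,low[1]=1,low[2]=1,low[3]=?,low[4]=?,low[5]=?,low[6]=1); scc=(scc[0]=0,scc[1]=1,scc[2]=1,scc[3]=?,scc[4]=?,scc[5]=?,scc[6]=1)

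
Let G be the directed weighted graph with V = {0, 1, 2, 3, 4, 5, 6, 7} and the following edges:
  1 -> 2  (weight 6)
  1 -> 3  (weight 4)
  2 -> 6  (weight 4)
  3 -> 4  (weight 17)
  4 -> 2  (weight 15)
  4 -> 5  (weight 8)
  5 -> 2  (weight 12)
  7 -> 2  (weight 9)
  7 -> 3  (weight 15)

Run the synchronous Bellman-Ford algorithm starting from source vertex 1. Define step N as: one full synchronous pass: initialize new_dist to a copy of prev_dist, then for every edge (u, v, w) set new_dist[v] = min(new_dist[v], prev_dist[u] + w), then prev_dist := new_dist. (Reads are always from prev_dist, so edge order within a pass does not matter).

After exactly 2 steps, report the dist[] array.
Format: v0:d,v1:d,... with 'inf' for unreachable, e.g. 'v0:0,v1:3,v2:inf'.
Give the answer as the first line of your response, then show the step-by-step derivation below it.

v0:inf,v1:0,v2:6,v3:4,v4:21,v5:inf,v6:10,v7:inf

step 1: dist = v0:inf,v1:0,v2:6,v3:4,v4:inf,v5:inf,v6:inf,v7:inf
step 2: dist = v0:inf,v1:0,v2:6,v3:4,v4:21,v5:inf,v6:10,v7:inf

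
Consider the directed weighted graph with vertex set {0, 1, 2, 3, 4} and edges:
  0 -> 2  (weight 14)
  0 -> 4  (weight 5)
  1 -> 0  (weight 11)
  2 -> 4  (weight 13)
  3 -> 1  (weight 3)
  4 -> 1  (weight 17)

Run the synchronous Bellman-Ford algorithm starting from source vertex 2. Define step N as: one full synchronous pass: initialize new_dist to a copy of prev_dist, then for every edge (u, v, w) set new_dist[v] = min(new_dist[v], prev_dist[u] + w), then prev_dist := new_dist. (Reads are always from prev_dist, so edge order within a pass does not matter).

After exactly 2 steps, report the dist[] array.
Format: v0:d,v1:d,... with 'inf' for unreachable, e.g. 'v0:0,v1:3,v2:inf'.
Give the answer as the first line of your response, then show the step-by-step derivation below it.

v0:inf,v1:30,v2:0,v3:inf,v4:13

step 1: dist = v0:inf,v1:inf,v2:0,v3:inf,v4:13
step 2: dist = v0:inf,v1:30,v2:0,v3:inf,v4:13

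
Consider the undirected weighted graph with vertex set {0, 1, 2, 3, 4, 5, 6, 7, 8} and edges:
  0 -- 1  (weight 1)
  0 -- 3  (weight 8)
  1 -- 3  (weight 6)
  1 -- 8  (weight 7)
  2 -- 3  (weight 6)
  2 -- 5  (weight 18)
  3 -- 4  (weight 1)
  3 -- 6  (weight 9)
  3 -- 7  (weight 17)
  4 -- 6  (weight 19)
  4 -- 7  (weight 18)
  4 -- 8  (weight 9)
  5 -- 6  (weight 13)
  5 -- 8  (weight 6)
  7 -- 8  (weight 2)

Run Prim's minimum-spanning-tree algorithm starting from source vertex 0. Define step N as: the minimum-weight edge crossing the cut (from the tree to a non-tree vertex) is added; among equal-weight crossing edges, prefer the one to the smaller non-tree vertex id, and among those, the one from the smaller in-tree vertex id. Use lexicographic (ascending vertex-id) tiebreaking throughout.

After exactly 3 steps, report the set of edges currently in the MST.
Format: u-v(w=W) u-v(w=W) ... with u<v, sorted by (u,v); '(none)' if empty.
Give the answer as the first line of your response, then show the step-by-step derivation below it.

0-1(w=1) 1-3(w=6) 3-4(w=1)

step 1: add edge 0-1 (w=1); MST = {0-1(w=1)}
step 2: add edge 1-3 (w=6); MST = {0-1(w=1) 1-3(w=6)}
step 3: add edge 3-4 (w=1); MST = {0-1(w=1) 1-3(w=6) 3-4(w=1)}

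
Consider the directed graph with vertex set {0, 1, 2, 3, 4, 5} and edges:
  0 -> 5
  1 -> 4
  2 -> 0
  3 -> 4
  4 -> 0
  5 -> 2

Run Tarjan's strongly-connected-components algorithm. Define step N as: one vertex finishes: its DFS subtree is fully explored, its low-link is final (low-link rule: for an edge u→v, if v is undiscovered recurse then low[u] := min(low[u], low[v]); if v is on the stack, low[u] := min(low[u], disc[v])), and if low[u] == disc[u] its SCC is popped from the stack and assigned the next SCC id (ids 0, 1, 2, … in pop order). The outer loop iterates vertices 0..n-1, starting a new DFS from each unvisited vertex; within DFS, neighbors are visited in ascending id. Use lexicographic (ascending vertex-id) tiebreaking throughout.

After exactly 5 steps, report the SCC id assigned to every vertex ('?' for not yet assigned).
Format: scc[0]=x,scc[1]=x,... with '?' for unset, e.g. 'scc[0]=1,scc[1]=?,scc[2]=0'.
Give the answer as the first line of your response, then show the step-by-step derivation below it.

scc[0]=0,scc[1]=2,scc[2]=0,scc[3]=?,scc[4]=1,scc[5]=0

step 1: low=(low[0]=0,low[1]=?,low[2]=0,low[3]=?,low[4]=?,low[5]=1); scc=(scc[0]=?,scc[1]=?,scc[2]=?,scc[3]=?,scc[4]=?,scc[5]=?)
step 2: low=(low[0]=0,low[1]=?,low[2]=0,low[3]=?,low[4]=?,low[5]=0); scc=(scc[0]=?,scc[1]=?,scc[2]=?,scc[3]=?,scc[4]=?,scc[5]=?)
step 3: low=(low[0]=0,low[1]=?,low[2]=0,low[3]=?,low[4]=?,low[5]=0); scc=(scc[0]=0,scc[1]=?,scc[2]=0,scc[3]=?,scc[4]=?,scc[5]=0)
step 4: low=(low[0]=0,low[1]=3,low[2]=0,low[3]=?,low[4]=4,low[5]=0); scc=(scc[0]=0,scc[1]=?,scc[2]=0,scc[3]=?,scc[4]=1,scc[5]=0)
step 5: low=(low[0]=0,low[1]=3,low[2]=0,low[3]=?,low[4]=4,low[5]=0); scc=(scc[0]=0,scc[1]=2,scc[2]=0,scc[3]=?,scc[4]=1,scc[5]=0)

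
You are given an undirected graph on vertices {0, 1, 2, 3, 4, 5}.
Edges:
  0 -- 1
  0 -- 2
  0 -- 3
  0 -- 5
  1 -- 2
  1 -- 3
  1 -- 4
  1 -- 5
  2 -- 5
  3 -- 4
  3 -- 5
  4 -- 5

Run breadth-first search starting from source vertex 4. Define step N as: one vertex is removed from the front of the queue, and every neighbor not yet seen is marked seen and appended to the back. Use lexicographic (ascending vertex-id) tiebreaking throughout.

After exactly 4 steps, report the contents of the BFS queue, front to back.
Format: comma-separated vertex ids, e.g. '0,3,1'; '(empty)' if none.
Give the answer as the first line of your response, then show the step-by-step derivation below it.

0,2

step 1: dequeue 4; queue=[1,3,5]; order=4
step 2: dequeue 1; queue=[3,5,0,2]; order=4,1
step 3: dequeue 3; queue=[5,0,2]; order=4,1,3
step 4: dequeue 5; queue=[0,2]; order=4,1,3,5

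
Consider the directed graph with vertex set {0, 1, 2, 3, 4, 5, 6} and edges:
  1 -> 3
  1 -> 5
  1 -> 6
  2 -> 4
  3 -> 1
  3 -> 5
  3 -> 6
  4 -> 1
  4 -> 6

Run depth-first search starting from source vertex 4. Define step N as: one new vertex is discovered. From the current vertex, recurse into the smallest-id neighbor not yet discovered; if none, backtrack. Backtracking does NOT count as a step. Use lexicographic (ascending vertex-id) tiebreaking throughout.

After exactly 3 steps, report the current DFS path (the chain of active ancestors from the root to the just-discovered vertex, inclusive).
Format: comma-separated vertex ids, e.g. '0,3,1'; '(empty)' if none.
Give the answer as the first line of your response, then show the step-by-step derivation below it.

4,1,3

step 1: discover 4; path=4; order=4
step 2: discover 1; path=4>1; order=4,1
step 3: discover 3; path=4>1>3; order=4,1,3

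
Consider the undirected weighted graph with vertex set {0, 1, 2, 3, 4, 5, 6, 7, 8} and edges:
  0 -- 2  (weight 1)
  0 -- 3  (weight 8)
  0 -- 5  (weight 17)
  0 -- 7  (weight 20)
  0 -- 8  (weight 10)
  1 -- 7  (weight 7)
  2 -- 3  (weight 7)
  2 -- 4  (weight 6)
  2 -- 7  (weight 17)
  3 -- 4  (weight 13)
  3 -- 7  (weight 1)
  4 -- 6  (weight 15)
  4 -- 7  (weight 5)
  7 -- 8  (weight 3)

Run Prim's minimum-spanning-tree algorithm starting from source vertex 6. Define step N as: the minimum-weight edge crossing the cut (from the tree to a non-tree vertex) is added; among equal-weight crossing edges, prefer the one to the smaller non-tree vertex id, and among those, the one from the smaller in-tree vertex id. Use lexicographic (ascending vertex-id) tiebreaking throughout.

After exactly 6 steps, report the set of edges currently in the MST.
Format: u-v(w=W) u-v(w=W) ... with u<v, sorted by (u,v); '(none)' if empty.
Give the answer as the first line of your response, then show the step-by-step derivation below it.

0-2(w=1) 2-4(w=6) 3-7(w=1) 4-6(w=15) 4-7(w=5) 7-8(w=3)

step 1: add edge 4-6 (w=15); MST = {4-6(w=15)}
step 2: add edge 4-7 (w=5); MST = {4-6(w=15) 4-7(w=5)}
step 3: add edge 3-7 (w=1); MST = {3-7(w=1) 4-6(w=15) 4-7(w=5)}
step 4: add edge 7-8 (w=3); MST = {3-7(w=1) 4-6(w=15) 4-7(w=5) 7-8(w=3)}
step 5: add edge 2-4 (w=6); MST = {2-4(w=6) 3-7(w=1) 4-6(w=15) 4-7(w=5) 7-8(w=3)}
step 6: add edge 0-2 (w=1); MST = {0-2(w=1) 2-4(w=6) 3-7(w=1) 4-6(w=15) 4-7(w=5) 7-8(w=3)}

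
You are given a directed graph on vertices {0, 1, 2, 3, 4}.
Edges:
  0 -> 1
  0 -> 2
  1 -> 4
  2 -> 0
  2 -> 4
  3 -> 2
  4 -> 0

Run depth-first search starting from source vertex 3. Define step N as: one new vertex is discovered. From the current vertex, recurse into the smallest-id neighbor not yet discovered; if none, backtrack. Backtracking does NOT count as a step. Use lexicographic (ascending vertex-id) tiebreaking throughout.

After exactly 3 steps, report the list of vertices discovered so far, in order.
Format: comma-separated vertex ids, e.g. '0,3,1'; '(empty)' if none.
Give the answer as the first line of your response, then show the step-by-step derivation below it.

3,2,0

step 1: discover 3; path=3; order=3
step 2: discover 2; path=3>2; order=3,2
step 3: discover 0; path=3>2>0; order=3,2,0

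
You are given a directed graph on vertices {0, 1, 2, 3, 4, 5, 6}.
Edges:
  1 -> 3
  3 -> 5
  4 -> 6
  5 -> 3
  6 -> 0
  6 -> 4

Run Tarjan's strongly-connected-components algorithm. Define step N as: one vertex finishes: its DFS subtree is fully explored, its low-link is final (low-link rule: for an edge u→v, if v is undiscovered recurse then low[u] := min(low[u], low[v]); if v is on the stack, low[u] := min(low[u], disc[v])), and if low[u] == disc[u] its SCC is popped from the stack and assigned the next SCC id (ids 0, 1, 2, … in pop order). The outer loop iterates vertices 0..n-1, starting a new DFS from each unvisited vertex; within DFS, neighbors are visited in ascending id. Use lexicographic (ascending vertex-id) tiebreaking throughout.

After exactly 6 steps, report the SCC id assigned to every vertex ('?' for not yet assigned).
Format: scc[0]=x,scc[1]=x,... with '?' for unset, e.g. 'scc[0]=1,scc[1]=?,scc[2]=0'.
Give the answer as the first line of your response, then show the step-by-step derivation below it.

scc[0]=0,scc[1]=2,scc[2]=3,scc[3]=1,scc[4]=?,scc[5]=1,scc[6]=?

step 1: low=(low[0]=0,low[1]=?,low[2]=?,low[3]=?,low[4]=?,low[5]=?,low[6]=?); scc=(scc[0]=0,scc[1]=?,scc[2]=?,scc[3]=?,scc[4]=?,scc[5]=?,scc[6]=?)
step 2: low=(low[0]=0,low[1]=1,low[2]=?,low[3]=2,low[4]=?,low[5]=2,low[6]=?); scc=(scc[0]=0,scc[1]=?,scc[2]=?,scc[3]=?,scc[4]=?,scc[5]=?,scc[6]=?)
step 3: low=(low[0]=0,low[1]=1,low[2]=?,low[3]=2,low[4]=?,low[5]=2,low[6]=?); scc=(scc[0]=0,scc[1]=?,scc[2]=?,scc[3]=1,scc[4]=?,scc[5]=1,scc[6]=?)
step 4: low=(low[0]=0,low[1]=1,low[2]=?,low[3]=2,low[4]=?,low[5]=2,low[6]=?); scc=(scc[0]=0,scc[1]=2,scc[2]=?,scc[3]=1,scc[4]=?,scc[5]=1,scc[6]=?)
step 5: low=(low[0]=0,low[1]=1,low[2]=4,low[3]=2,low[4]=?,low[5]=2,low[6]=?); scc=(scc[0]=0,scc[1]=2,scc[2]=3,scc[3]=1,scc[4]=?,scc[5]=1,scc[6]=?)
step 6: low=(low[0]=0,low[1]=1,low[2]=4,low[3]=2,low[4]=5,low[5]=2,low[6]=5); scc=(scc[0]=0,scc[1]=2,scc[2]=3,scc[3]=1,scc[4]=?,scc[5]=1,scc[6]=?)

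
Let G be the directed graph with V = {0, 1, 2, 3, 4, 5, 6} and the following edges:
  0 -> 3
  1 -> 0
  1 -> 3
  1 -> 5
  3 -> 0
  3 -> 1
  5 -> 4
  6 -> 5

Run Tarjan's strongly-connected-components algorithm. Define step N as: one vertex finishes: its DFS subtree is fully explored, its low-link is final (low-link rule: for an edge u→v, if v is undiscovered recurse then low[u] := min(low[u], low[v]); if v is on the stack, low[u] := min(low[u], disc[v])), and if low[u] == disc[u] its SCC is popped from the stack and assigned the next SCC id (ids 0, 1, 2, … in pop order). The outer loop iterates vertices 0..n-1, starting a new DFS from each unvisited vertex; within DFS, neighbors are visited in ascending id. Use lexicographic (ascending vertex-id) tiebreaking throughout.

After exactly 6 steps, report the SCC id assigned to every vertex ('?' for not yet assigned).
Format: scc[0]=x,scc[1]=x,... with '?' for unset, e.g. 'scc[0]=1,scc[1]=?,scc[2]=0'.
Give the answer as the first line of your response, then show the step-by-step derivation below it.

scc[0]=2,scc[1]=2,scc[2]=3,scc[3]=2,scc[4]=0,scc[5]=1,scc[6]=?

step 1: low=(low[0]=0,low[1]=0,low[2]=?,low[3]=0,low[4]=4,low[5]=3,low[6]=?); scc=(scc[0]=?,scc[1]=?,scc[2]=?,scc[3]=?,scc[4]=0,scc[5]=?,scc[6]=?)
step 2: low=(low[0]=0,low[1]=0,low[2]=?,low[3]=0,low[4]=4,low[5]=3,low[6]=?); scc=(scc[0]=?,scc[1]=?,scc[2]=?,scc[3]=?,scc[4]=0,scc[5]=1,scc[6]=?)
step 3: low=(low[0]=0,low[1]=0,low[2]=?,low[3]=0,low[4]=4,low[5]=3,low[6]=?); scc=(scc[0]=?,scc[1]=?,scc[2]=?,scc[3]=?,scc[4]=0,scc[5]=1,scc[6]=?)
step 4: low=(low[0]=0,low[1]=0,low[2]=?,low[3]=0,low[4]=4,low[5]=3,low[6]=?); scc=(scc[0]=?,scc[1]=?,scc[2]=?,scc[3]=?,scc[4]=0,scc[5]=1,scc[6]=?)
step 5: low=(low[0]=0,low[1]=0,low[2]=?,low[3]=0,low[4]=4,low[5]=3,low[6]=?); scc=(scc[0]=2,scc[1]=2,scc[2]=?,scc[3]=2,scc[4]=0,scc[5]=1,scc[6]=?)
step 6: low=(low[0]=0,low[1]=0,low[2]=5,low[3]=0,low[4]=4,low[5]=3,low[6]=?); scc=(scc[0]=2,scc[1]=2,scc[2]=3,scc[3]=2,scc[4]=0,scc[5]=1,scc[6]=?)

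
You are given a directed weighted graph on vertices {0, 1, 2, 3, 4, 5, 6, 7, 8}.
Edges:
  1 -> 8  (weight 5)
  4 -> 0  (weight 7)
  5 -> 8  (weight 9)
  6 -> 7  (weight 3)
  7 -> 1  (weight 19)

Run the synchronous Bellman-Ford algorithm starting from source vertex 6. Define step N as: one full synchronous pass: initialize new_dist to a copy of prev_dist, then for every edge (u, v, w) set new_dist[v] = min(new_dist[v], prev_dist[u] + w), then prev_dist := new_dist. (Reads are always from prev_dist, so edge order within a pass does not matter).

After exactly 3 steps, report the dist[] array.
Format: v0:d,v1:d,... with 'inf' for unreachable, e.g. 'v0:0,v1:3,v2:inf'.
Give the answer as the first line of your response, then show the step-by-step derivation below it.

v0:inf,v1:22,v2:inf,v3:inf,v4:inf,v5:inf,v6:0,v7:3,v8:27

step 1: dist = v0:inf,v1:inf,v2:inf,v3:inf,v4:inf,v5:inf,v6:0,v7:3,v8:inf
step 2: dist = v0:inf,v1:22,v2:inf,v3:inf,v4:inf,v5:inf,v6:0,v7:3,v8:inf
step 3: dist = v0:inf,v1:22,v2:inf,v3:inf,v4:inf,v5:inf,v6:0,v7:3,v8:27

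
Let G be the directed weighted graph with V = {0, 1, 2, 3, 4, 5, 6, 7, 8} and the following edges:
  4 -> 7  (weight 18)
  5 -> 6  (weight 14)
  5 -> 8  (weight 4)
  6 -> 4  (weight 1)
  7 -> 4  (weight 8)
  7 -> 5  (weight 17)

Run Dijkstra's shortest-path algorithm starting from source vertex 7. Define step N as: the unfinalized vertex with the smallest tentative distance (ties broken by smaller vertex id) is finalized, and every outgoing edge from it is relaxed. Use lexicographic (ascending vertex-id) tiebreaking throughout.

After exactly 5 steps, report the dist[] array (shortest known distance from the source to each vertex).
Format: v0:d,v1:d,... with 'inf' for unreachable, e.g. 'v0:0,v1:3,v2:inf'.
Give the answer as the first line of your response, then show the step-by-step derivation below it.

v0:inf,v1:inf,v2:inf,v3:inf,v4:8,v5:17,v6:31,v7:0,v8:21

step 1: dist = v0:inf,v1:inf,v2:inf,v3:inf,v4:8,v5:17,v6:inf,v7:0,v8:inf
step 2: dist = v0:inf,v1:inf,v2:inf,v3:inf,v4:8,v5:17,v6:inf,v7:0,v8:inf
step 3: dist = v0:inf,v1:inf,v2:inf,v3:inf,v4:8,v5:17,v6:31,v7:0,v8:21
step 4: dist = v0:inf,v1:inf,v2:inf,v3:inf,v4:8,v5:17,v6:31,v7:0,v8:21
step 5: dist = v0:inf,v1:inf,v2:inf,v3:inf,v4:8,v5:17,v6:31,v7:0,v8:21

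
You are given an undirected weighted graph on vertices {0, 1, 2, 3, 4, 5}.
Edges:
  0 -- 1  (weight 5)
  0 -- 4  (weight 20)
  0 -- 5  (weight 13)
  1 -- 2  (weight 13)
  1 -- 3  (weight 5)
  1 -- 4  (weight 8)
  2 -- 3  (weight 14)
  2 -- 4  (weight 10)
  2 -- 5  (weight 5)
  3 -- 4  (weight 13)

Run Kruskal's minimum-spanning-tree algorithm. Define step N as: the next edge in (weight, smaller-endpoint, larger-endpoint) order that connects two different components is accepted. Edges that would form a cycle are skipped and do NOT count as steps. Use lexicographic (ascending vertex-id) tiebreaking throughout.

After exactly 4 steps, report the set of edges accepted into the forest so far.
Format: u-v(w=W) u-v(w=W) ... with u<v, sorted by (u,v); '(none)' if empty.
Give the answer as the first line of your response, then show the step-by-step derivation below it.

0-1(w=5) 1-3(w=5) 1-4(w=8) 2-5(w=5)

step 1: add edge 0-1 (w=5); MST = {0-1(w=5)}
step 2: add edge 1-3 (w=5); MST = {0-1(w=5) 1-3(w=5)}
step 3: add edge 2-5 (w=5); MST = {0-1(w=5) 1-3(w=5) 2-5(w=5)}
step 4: add edge 1-4 (w=8); MST = {0-1(w=5) 1-3(w=5) 1-4(w=8) 2-5(w=5)}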